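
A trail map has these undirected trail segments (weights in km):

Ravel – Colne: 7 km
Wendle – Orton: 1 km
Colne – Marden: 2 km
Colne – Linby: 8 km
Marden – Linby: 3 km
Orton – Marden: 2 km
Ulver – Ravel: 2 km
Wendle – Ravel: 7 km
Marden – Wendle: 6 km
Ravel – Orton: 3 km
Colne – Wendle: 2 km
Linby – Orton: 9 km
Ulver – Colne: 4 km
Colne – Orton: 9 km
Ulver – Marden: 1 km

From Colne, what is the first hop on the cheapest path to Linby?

Marden

Compare a few routes:
Colne - Ulver - Marden - Linby: 4+1+3 = 8
Colne - Wendle - Orton - Marden - Linby: 2+1+2+3 = 8
Colne - Marden - Linby: 2+3 = 5
Cheapest is Colne - Marden - Linby at 5 km.
So from Colne the first move is to Marden.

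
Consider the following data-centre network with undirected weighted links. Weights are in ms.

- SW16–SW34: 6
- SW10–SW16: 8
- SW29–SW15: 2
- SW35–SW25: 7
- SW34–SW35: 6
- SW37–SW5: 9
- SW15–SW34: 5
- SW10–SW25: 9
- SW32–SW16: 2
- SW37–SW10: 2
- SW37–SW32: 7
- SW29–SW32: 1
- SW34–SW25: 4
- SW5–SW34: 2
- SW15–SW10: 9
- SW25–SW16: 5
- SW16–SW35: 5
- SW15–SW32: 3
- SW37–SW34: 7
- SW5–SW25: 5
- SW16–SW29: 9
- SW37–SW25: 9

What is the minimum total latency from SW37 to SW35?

Compare a few routes:
SW37–SW32–SW16–SW35: 7+2+5 = 14
SW37–SW10–SW16–SW35: 2+8+5 = 15
SW37–SW34–SW35: 7+6 = 13
SW37–SW25–SW35: 9+7 = 16
The minimum is 13 ms via SW37–SW34–SW35.

13 ms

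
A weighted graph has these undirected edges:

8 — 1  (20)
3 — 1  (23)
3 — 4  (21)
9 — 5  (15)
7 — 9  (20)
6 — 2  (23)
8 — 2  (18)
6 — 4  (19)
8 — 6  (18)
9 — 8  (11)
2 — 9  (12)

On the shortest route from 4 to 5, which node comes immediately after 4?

6

Enumerating some paths:
4 - 6 - 8 - 9 - 5: 19+18+11+15 = 63
4 - 6 - 2 - 9 - 5: 19+23+12+15 = 69
The minimum is 63 via 4 - 6 - 8 - 9 - 5.
So from 4 the first move is to 6.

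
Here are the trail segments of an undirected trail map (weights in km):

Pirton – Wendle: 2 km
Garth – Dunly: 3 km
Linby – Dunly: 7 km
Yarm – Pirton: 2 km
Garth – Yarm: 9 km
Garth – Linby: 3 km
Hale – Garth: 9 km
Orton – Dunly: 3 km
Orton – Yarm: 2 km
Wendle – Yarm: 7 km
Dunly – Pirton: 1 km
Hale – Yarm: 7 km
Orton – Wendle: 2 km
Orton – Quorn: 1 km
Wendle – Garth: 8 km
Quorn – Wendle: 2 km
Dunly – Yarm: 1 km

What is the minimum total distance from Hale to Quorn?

10 km

Enumerating some paths:
Hale → Yarm → Dunly → Orton → Quorn: 7+1+3+1 = 12
Hale → Yarm → Orton → Quorn: 7+2+1 = 10
The minimum is 10 km via Hale → Yarm → Orton → Quorn.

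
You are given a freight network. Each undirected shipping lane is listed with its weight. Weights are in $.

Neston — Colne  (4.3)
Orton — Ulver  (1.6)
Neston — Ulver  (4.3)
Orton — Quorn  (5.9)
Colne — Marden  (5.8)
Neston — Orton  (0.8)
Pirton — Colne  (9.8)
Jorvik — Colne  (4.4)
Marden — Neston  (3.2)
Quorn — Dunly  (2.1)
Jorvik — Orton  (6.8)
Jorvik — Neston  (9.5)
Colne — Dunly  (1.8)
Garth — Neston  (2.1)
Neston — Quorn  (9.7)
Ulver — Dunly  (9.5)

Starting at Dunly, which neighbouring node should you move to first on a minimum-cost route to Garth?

Colne

Candidate routes:
Dunly - Quorn - Orton - Neston - Garth: 2.1+5.9+0.8+2.1 = 10.9
Dunly - Colne - Marden - Neston - Garth: 1.8+5.8+3.2+2.1 = 12.9
Dunly - Quorn - Neston - Garth: 2.1+9.7+2.1 = 13.9
Dunly - Colne - Neston - Garth: 1.8+4.3+2.1 = 8.2
The minimum is $8.2 via Dunly - Colne - Neston - Garth.
So from Dunly the first move is to Colne.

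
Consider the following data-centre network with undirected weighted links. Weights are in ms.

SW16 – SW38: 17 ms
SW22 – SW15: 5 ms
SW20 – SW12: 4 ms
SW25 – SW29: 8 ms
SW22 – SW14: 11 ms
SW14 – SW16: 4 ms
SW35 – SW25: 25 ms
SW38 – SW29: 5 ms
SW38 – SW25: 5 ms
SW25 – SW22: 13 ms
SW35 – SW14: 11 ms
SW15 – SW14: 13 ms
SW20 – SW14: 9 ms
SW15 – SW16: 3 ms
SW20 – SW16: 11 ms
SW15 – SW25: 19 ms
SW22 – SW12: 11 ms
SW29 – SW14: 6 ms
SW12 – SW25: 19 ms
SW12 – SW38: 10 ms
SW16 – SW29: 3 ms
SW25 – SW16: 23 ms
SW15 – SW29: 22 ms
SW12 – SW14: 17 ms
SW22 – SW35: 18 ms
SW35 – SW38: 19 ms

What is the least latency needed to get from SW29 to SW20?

14 ms

Settle nodes by increasing distance from SW29:
SW29: 0
SW16: 3  (via SW29)
SW38: 5  (via SW29)
SW14: 6  (via SW29)
SW15: 6  (via SW16)
SW25: 8  (via SW29)
SW22: 11  (via SW15)
SW20: 14  (via SW16)
Shortest route: SW29 → SW16 → SW20 = 14 ms.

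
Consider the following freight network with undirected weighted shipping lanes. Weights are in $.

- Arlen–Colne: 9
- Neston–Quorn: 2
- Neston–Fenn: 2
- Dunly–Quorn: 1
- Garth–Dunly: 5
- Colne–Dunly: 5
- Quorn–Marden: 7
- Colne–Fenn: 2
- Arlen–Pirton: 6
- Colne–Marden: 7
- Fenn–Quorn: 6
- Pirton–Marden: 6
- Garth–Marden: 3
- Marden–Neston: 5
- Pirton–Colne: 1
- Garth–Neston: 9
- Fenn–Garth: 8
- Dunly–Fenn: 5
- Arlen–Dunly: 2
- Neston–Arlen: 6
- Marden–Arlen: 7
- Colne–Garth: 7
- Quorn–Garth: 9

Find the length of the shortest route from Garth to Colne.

$7

Enumerating some paths:
Garth–Colne: 7 = 7
Garth–Marden–Colne: 3+7 = 10
Garth–Marden–Pirton–Colne: 3+6+1 = 10
Cheapest is Garth–Colne at $7.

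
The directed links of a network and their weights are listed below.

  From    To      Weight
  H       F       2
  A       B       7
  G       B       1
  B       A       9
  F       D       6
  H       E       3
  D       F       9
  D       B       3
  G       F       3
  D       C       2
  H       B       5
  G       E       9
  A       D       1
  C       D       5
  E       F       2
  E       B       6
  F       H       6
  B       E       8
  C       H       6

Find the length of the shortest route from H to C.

Shortest distances from H:
H: 0
F: 2  (via H)
E: 3  (via H)
B: 5  (via H)
D: 8  (via F)
C: 10  (via D)
Shortest route: H–F–D–C = 10.

10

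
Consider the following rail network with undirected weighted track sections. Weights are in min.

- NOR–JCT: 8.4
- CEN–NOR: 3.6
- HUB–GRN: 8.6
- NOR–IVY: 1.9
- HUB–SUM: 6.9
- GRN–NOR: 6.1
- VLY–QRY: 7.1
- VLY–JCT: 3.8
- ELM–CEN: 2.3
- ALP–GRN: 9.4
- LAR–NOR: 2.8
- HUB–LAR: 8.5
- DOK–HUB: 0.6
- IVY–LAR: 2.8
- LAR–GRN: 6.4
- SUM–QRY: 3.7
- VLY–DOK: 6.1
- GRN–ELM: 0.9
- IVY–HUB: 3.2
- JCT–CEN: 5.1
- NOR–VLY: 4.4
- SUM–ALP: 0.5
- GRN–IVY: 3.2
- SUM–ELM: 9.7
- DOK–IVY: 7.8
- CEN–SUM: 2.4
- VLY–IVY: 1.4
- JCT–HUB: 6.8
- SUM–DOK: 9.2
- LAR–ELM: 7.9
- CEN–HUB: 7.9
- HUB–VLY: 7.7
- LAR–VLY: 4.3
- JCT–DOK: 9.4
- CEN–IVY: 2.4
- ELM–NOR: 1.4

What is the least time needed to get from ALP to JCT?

8 min

Candidate routes:
ALP - SUM - CEN - NOR - IVY - VLY - JCT: 0.5+2.4+3.6+1.9+1.4+3.8 = 13.6
ALP - SUM - CEN - JCT: 0.5+2.4+5.1 = 8
ALP - SUM - CEN - IVY - VLY - JCT: 0.5+2.4+2.4+1.4+3.8 = 10.5
ALP - SUM - CEN - ELM - NOR - IVY - VLY - JCT: 0.5+2.4+2.3+1.4+1.9+1.4+3.8 = 13.7
The minimum is 8 min via ALP - SUM - CEN - JCT.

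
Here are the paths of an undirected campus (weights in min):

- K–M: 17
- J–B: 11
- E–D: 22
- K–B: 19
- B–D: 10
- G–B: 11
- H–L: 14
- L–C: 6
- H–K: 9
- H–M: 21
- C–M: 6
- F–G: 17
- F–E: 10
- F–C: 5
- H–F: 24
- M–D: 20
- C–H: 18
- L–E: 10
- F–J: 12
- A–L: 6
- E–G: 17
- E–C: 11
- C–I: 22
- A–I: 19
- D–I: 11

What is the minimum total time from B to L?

Running Dijkstra from B:
B: 0
D: 10  (via B)
G: 11  (via B)
J: 11  (via B)
K: 19  (via B)
I: 21  (via D)
F: 23  (via J)
C: 28  (via F)
E: 28  (via G)
H: 28  (via K)
M: 30  (via D)
L: 34  (via C)
Shortest route: B → J → F → C → L = 34 min.

34 min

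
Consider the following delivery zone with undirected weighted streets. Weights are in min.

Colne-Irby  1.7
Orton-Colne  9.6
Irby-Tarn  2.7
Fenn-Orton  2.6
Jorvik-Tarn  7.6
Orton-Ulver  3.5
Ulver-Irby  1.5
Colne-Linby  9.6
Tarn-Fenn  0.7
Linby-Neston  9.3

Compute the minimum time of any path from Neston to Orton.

25.6 min

Settle nodes by increasing distance from Neston:
Neston: 0
Linby: 9.3  (via Neston)
Colne: 18.9  (via Linby)
Irby: 20.6  (via Colne)
Ulver: 22.1  (via Irby)
Tarn: 23.3  (via Irby)
Fenn: 24  (via Tarn)
Orton: 25.6  (via Ulver)
Shortest route: Neston → Linby → Colne → Irby → Ulver → Orton = 25.6 min.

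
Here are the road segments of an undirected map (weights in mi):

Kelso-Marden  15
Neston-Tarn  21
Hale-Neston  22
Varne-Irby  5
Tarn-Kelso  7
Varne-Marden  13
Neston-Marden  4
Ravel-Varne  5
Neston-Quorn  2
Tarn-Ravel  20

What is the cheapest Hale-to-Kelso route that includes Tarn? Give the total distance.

Best Hale to Tarn: Hale–Neston–Tarn costing 43
Shortest Tarn→Kelso: Tarn–Kelso = 7
Total via Tarn: 43 + 7 = 50 mi.

50 mi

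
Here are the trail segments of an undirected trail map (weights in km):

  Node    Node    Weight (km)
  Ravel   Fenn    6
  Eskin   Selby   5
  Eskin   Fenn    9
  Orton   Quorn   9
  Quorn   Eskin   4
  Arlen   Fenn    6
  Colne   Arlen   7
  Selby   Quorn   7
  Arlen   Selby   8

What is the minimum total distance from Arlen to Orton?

Settle nodes by increasing distance from Arlen:
Arlen: 0
Fenn: 6  (via Arlen)
Colne: 7  (via Arlen)
Selby: 8  (via Arlen)
Ravel: 12  (via Fenn)
Eskin: 13  (via Selby)
Quorn: 15  (via Selby)
Orton: 24  (via Quorn)
Shortest route: Arlen–Selby–Quorn–Orton = 24 km.

24 km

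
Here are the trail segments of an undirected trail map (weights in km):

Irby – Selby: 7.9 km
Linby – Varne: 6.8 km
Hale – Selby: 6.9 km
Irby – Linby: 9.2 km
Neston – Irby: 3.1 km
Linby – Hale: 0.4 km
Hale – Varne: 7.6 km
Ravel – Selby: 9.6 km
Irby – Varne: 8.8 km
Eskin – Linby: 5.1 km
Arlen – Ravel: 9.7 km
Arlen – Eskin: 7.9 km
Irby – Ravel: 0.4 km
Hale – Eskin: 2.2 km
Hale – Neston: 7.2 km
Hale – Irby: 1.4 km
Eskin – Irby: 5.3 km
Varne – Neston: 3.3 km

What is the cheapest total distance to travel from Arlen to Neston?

Shortest distances from Arlen:
Arlen: 0
Eskin: 7.9  (via Arlen)
Ravel: 9.7  (via Arlen)
Irby: 10.1  (via Ravel)
Hale: 10.1  (via Eskin)
Linby: 10.5  (via Hale)
Neston: 13.2  (via Irby)
Shortest route: Arlen → Ravel → Irby → Neston = 13.2 km.

13.2 km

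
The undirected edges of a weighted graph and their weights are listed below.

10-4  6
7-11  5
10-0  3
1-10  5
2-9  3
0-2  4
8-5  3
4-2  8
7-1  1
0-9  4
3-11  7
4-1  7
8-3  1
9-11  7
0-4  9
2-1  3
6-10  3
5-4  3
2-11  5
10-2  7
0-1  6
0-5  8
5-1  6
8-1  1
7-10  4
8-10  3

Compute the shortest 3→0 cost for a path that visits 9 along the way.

12

Shortest 3→9: 3–8–1–2–9 = 8
Shortest 9→0: 9–0 = 4
Total via 9: 8 + 4 = 12.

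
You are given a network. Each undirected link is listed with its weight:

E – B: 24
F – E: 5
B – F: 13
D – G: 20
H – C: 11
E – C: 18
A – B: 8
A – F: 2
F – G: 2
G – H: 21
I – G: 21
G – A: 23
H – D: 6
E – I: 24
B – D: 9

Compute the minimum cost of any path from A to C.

25

Settle nodes by increasing distance from A:
A: 0
F: 2  (via A)
G: 4  (via F)
E: 7  (via F)
B: 8  (via A)
D: 17  (via B)
H: 23  (via D)
C: 25  (via E)
Shortest route: A–F–E–C = 25.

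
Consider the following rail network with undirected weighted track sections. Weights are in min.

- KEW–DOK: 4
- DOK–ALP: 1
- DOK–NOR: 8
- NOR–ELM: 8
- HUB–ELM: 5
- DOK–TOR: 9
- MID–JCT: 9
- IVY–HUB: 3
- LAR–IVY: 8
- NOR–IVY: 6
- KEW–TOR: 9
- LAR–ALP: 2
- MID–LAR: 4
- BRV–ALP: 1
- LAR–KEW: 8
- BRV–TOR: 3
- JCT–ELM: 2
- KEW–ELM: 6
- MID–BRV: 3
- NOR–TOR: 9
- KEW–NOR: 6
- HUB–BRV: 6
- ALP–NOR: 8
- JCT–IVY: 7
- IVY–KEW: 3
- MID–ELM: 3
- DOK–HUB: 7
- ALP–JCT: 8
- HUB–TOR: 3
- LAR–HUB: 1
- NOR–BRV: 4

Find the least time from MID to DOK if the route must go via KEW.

13 min

Best MID to KEW: MID → ELM → KEW costing 9
Shortest KEW→DOK: KEW → DOK = 4
Total via KEW: 9 + 4 = 13 min.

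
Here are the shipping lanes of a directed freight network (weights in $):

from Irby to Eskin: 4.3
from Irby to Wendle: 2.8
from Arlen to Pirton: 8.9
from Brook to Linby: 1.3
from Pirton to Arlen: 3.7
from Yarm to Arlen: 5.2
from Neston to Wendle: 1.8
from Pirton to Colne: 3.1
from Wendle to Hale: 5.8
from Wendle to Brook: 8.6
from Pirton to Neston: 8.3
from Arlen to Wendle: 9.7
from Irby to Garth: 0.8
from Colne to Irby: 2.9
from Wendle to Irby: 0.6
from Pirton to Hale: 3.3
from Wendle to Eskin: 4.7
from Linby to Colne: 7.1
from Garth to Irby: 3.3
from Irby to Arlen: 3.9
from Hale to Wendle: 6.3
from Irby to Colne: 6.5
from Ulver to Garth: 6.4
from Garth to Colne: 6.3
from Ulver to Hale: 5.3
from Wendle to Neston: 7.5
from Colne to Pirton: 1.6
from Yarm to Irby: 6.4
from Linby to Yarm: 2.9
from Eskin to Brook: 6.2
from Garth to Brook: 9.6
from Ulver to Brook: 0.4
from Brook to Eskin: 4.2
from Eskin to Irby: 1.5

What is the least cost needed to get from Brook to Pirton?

Candidate routes:
Brook–Linby–Colne–Pirton: 1.3+7.1+1.6 = 10
Brook–Eskin–Irby–Colne–Pirton: 4.2+1.5+6.5+1.6 = 13.8
Brook–Eskin–Irby–Garth–Colne–Pirton: 4.2+1.5+0.8+6.3+1.6 = 14.4
Brook–Linby–Yarm–Arlen–Pirton: 1.3+2.9+5.2+8.9 = 18.3
Cheapest is Brook–Linby–Colne–Pirton at $10.

$10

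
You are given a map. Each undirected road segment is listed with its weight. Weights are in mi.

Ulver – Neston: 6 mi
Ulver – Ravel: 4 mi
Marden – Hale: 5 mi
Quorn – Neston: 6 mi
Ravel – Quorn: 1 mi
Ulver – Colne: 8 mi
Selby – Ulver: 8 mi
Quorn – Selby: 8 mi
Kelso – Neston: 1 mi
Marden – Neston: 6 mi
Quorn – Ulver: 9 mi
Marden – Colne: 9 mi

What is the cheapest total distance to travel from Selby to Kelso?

Running Dijkstra from Selby:
Selby: 0
Ulver: 8  (via Selby)
Quorn: 8  (via Selby)
Ravel: 9  (via Quorn)
Neston: 14  (via Ulver)
Kelso: 15  (via Neston)
Shortest route: Selby–Ulver–Neston–Kelso = 15 mi.

15 mi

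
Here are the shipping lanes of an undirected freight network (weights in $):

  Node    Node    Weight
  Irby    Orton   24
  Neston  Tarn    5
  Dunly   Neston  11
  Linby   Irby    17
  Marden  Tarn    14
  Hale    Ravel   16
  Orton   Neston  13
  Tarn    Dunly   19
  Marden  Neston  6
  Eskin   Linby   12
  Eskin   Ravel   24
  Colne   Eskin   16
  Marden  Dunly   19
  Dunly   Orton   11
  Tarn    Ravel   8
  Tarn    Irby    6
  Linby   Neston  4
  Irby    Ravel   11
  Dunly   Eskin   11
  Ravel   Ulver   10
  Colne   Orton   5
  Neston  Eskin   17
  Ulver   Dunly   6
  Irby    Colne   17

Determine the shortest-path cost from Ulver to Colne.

$22

Enumerating some paths:
Ulver → Dunly → Eskin → Colne: 6+11+16 = 33
Ulver → Dunly → Orton → Colne: 6+11+5 = 22
The minimum is $22 via Ulver → Dunly → Orton → Colne.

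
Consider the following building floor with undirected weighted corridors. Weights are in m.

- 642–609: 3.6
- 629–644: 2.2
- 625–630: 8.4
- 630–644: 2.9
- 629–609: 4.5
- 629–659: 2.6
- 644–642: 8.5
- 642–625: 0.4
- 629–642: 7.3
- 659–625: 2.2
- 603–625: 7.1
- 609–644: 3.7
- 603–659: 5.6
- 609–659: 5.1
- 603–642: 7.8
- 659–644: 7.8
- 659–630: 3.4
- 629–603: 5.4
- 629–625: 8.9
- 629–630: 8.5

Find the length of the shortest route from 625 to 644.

7 m

Compare a few routes:
625 → 659 → 629 → 644: 2.2+2.6+2.2 = 7
625 → 642 → 609 → 644: 0.4+3.6+3.7 = 7.7
Cheapest is 625 → 659 → 629 → 644 at 7 m.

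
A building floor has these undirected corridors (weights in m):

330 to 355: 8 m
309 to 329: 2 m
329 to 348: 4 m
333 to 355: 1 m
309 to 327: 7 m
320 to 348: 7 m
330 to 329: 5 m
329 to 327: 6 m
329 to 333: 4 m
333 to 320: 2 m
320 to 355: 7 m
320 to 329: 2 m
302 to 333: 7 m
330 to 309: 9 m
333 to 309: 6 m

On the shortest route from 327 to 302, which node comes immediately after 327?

329

Compare a few routes:
327 → 309 → 333 → 302: 7+6+7 = 20
327 → 329 → 333 → 302: 6+4+7 = 17
Cheapest is 327 → 329 → 333 → 302 at 17 m.
So from 327 the first move is to 329.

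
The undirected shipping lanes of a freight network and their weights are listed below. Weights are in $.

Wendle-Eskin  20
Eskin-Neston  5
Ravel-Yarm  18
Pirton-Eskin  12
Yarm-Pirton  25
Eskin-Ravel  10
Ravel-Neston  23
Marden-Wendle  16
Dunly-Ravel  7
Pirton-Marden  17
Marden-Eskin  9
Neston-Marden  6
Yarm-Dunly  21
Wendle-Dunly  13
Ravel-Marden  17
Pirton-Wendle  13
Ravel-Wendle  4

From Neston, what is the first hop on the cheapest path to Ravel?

Eskin

Compare a few routes:
Neston - Marden - Ravel: 6+17 = 23
Neston - Ravel: 23 = 23
Neston - Eskin - Ravel: 5+10 = 15
Neston - Marden - Eskin - Ravel: 6+9+10 = 25
The minimum is $15 via Neston - Eskin - Ravel.
So from Neston the first move is to Eskin.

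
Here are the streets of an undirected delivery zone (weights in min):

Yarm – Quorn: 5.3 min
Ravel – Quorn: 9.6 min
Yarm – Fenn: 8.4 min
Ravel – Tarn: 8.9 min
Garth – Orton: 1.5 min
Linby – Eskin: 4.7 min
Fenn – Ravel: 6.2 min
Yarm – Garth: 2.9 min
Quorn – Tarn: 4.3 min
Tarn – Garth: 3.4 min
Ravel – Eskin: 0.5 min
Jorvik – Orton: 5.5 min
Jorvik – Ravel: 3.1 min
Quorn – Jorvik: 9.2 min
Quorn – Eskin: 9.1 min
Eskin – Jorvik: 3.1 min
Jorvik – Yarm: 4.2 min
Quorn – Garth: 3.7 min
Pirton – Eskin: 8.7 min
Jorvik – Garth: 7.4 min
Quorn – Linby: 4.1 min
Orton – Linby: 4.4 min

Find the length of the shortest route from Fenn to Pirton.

15.4 min

Settle nodes by increasing distance from Fenn:
Fenn: 0
Ravel: 6.2  (via Fenn)
Eskin: 6.7  (via Ravel)
Yarm: 8.4  (via Fenn)
Jorvik: 9.3  (via Ravel)
Garth: 11.3  (via Yarm)
Linby: 11.4  (via Eskin)
Orton: 12.8  (via Garth)
Quorn: 13.7  (via Yarm)
Tarn: 14.7  (via Garth)
Pirton: 15.4  (via Eskin)
Shortest route: Fenn–Ravel–Eskin–Pirton = 15.4 min.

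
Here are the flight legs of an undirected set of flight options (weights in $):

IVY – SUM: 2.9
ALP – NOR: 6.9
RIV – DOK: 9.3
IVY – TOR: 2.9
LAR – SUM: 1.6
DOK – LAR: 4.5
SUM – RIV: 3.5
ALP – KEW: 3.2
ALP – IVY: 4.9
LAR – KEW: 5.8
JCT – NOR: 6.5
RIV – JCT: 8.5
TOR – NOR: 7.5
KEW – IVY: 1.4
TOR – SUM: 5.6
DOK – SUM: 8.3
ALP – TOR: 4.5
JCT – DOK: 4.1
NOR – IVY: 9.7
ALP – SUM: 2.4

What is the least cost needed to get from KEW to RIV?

Enumerating some paths:
KEW → IVY → SUM → RIV: 1.4+2.9+3.5 = 7.8
KEW → LAR → SUM → RIV: 5.8+1.6+3.5 = 10.9
KEW → ALP → SUM → RIV: 3.2+2.4+3.5 = 9.1
The minimum is $7.8 via KEW → IVY → SUM → RIV.

$7.8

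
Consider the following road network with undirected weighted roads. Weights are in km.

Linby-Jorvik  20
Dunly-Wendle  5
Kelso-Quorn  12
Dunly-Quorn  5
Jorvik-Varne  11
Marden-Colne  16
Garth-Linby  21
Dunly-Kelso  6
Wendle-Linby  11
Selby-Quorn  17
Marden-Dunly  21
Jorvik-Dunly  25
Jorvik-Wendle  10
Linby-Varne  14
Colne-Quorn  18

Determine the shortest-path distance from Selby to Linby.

38 km

Settle nodes by increasing distance from Selby:
Selby: 0
Quorn: 17  (via Selby)
Dunly: 22  (via Quorn)
Wendle: 27  (via Dunly)
Kelso: 28  (via Dunly)
Colne: 35  (via Quorn)
Jorvik: 37  (via Wendle)
Linby: 38  (via Wendle)
Shortest route: Selby–Quorn–Dunly–Wendle–Linby = 38 km.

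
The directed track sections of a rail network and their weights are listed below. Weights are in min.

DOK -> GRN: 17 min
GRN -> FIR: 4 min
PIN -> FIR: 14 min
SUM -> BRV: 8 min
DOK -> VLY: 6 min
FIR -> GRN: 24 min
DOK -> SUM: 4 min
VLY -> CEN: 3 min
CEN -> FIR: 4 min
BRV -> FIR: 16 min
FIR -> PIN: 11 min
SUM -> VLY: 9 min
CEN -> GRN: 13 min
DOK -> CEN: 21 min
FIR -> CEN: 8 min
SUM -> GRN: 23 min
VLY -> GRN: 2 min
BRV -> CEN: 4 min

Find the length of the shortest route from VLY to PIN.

Shortest distances from VLY:
VLY: 0
GRN: 2  (via VLY)
CEN: 3  (via VLY)
FIR: 6  (via GRN)
PIN: 17  (via FIR)
Shortest route: VLY → GRN → FIR → PIN = 17 min.

17 min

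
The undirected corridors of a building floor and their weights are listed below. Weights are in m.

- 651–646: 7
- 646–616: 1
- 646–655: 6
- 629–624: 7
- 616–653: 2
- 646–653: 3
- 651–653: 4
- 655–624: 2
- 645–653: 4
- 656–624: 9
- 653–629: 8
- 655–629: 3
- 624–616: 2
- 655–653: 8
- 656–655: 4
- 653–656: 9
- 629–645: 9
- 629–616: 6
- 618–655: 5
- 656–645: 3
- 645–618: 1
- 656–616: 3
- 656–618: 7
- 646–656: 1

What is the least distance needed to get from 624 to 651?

8 m

Candidate routes:
624 - 616 - 646 - 651: 2+1+7 = 10
624 - 616 - 653 - 651: 2+2+4 = 8
624 - 616 - 646 - 653 - 651: 2+1+3+4 = 10
Cheapest is 624 - 616 - 653 - 651 at 8 m.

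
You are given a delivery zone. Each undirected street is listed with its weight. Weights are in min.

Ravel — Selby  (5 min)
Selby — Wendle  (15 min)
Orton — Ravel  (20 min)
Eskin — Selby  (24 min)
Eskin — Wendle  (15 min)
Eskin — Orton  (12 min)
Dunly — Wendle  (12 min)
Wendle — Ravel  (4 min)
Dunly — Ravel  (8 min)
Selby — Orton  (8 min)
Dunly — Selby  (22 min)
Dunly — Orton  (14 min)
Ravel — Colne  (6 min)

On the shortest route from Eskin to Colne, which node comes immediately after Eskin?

Compare a few routes:
Eskin - Wendle - Ravel - Colne: 15+4+6 = 25
Eskin - Selby - Ravel - Colne: 24+5+6 = 35
Eskin - Orton - Selby - Ravel - Colne: 12+8+5+6 = 31
Eskin - Orton - Ravel - Colne: 12+20+6 = 38
The minimum is 25 min via Eskin - Wendle - Ravel - Colne.
So from Eskin the first move is to Wendle.

Wendle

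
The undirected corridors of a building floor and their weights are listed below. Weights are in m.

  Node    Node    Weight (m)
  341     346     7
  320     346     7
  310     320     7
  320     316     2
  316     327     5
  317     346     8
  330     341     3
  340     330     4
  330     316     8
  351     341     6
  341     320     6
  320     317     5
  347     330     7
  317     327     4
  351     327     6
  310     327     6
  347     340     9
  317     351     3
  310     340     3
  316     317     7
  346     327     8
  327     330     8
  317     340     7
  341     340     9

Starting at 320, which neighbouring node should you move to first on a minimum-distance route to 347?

341

Enumerating some paths:
320 → 341 → 330 → 347: 6+3+7 = 16
320 → 316 → 330 → 347: 2+8+7 = 17
Cheapest is 320 → 341 → 330 → 347 at 16 m.
So from 320 the first move is to 341.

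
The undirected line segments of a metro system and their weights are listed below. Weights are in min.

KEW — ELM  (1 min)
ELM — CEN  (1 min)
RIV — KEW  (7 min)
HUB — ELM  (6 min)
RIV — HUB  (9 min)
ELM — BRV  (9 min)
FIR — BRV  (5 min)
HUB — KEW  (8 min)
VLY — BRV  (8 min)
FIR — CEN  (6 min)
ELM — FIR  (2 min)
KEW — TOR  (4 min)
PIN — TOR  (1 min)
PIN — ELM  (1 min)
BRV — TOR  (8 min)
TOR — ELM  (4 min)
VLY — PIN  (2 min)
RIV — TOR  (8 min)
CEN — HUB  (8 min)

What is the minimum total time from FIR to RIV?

Candidate routes:
FIR - ELM - PIN - TOR - RIV: 2+1+1+8 = 12
FIR - ELM - KEW - RIV: 2+1+7 = 10
FIR - ELM - TOR - RIV: 2+4+8 = 14
The minimum is 10 min via FIR - ELM - KEW - RIV.

10 min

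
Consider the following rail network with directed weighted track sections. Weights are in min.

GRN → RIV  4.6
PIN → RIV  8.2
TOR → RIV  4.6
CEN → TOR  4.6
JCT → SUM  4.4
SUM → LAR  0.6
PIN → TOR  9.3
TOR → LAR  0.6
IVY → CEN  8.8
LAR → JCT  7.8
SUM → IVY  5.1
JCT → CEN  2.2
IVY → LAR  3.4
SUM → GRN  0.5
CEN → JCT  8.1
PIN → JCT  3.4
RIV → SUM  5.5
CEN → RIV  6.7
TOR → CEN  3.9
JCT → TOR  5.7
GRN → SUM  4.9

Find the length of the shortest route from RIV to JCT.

Running Dijkstra from RIV:
RIV: 0
SUM: 5.5  (via RIV)
GRN: 6  (via SUM)
LAR: 6.1  (via SUM)
IVY: 10.6  (via SUM)
JCT: 13.9  (via LAR)
Shortest route: RIV → SUM → LAR → JCT = 13.9 min.

13.9 min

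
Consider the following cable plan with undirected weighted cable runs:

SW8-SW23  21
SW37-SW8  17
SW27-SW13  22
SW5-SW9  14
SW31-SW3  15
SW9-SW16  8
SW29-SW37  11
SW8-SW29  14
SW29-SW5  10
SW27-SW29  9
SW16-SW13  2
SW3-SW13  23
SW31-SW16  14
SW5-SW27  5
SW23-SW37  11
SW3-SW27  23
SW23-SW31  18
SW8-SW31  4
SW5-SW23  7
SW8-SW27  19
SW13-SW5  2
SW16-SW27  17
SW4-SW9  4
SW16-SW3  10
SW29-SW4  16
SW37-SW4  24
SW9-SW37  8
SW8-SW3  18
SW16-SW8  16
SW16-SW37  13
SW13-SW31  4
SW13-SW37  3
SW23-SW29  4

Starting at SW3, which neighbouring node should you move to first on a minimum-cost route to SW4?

SW16

Candidate routes:
SW3 - SW16 - SW13 - SW5 - SW9 - SW4: 10+2+2+14+4 = 32
SW3 - SW16 - SW9 - SW4: 10+8+4 = 22
SW3 - SW31 - SW13 - SW16 - SW9 - SW4: 15+4+2+8+4 = 33
SW3 - SW16 - SW13 - SW37 - SW9 - SW4: 10+2+3+8+4 = 27
Cheapest is SW3 - SW16 - SW9 - SW4 at 22.
So from SW3 the first move is to SW16.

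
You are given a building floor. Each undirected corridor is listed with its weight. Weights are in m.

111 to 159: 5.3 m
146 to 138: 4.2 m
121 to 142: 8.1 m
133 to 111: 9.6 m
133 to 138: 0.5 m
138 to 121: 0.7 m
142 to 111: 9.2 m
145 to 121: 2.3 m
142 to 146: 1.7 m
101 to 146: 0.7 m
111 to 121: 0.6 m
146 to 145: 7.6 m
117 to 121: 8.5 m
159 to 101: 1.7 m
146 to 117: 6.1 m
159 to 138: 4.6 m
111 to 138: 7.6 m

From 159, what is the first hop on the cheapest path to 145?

Candidate routes:
159–111–121–145: 5.3+0.6+2.3 = 8.2
159–138–121–145: 4.6+0.7+2.3 = 7.6
Cheapest is 159–138–121–145 at 7.6 m.
So from 159 the first move is to 138.

138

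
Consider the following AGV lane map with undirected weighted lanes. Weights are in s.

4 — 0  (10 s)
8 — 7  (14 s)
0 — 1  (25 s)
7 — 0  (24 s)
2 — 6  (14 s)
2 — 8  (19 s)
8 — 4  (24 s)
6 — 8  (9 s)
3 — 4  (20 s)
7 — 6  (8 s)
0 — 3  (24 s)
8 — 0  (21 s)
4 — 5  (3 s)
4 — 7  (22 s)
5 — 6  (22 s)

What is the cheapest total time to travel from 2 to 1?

65 s

Shortest distances from 2:
2: 0
6: 14  (via 2)
8: 19  (via 2)
7: 22  (via 6)
5: 36  (via 6)
4: 39  (via 5)
0: 40  (via 8)
3: 59  (via 4)
1: 65  (via 0)
Shortest route: 2–8–0–1 = 65 s.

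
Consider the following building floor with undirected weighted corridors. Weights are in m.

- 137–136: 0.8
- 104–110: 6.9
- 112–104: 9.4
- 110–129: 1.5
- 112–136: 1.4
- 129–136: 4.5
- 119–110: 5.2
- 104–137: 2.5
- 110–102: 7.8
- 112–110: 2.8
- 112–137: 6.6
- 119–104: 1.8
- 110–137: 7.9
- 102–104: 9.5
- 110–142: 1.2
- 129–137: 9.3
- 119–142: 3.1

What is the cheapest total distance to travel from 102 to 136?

Settle nodes by increasing distance from 102:
102: 0
110: 7.8  (via 102)
142: 9  (via 110)
129: 9.3  (via 110)
104: 9.5  (via 102)
112: 10.6  (via 110)
119: 11.3  (via 104)
137: 12  (via 104)
136: 12  (via 112)
Shortest route: 102 → 110 → 112 → 136 = 12 m.

12 m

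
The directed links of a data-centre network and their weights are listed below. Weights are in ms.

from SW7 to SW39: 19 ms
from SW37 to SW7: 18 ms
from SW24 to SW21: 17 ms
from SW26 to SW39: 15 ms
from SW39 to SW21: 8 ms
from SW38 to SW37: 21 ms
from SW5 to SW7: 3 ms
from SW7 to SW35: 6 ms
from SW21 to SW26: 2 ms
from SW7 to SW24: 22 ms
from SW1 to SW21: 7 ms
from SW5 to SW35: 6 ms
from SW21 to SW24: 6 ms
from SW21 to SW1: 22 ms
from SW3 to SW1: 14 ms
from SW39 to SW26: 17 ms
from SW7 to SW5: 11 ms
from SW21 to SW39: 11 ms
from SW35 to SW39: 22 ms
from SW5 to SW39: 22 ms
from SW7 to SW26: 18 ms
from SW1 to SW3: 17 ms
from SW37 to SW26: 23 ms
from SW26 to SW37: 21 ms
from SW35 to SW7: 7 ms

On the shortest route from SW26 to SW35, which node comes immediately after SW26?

SW37

Candidate routes:
SW26 → SW37 → SW7 → SW5 → SW35: 21+18+11+6 = 56
SW26 → SW37 → SW7 → SW35: 21+18+6 = 45
The minimum is 45 ms via SW26 → SW37 → SW7 → SW35.
So from SW26 the first move is to SW37.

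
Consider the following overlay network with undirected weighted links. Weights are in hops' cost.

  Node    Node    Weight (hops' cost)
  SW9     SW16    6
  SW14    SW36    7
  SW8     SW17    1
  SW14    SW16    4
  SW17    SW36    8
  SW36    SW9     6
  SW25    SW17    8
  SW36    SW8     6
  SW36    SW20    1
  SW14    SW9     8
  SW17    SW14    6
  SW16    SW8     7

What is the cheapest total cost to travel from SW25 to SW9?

21 hops' cost

Compare a few routes:
SW25 → SW17 → SW8 → SW36 → SW9: 8+1+6+6 = 21
SW25 → SW17 → SW14 → SW9: 8+6+8 = 22
SW25 → SW17 → SW8 → SW16 → SW9: 8+1+7+6 = 22
Cheapest is SW25 → SW17 → SW8 → SW36 → SW9 at 21 hops' cost.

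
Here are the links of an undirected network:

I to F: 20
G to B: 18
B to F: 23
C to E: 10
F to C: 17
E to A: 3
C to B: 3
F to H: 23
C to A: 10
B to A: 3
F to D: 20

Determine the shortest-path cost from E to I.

46

Shortest distances from E:
E: 0
A: 3  (via E)
B: 6  (via A)
C: 9  (via B)
G: 24  (via B)
F: 26  (via C)
D: 46  (via F)
I: 46  (via F)
Shortest route: E → A → B → C → F → I = 46.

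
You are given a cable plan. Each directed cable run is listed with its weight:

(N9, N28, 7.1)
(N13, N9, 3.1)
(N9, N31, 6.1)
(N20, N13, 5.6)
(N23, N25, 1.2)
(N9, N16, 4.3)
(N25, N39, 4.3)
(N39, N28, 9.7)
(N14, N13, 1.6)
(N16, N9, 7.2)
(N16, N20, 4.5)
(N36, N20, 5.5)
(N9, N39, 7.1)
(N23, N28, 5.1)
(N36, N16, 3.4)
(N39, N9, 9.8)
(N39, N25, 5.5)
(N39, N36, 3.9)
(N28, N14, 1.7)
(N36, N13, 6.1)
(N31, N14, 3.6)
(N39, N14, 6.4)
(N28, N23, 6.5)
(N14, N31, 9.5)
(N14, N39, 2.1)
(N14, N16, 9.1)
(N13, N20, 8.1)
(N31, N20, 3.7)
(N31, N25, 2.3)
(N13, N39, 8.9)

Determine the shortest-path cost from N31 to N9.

Compare a few routes:
N31 - N14 - N13 - N9: 3.6+1.6+3.1 = 8.3
N31 - N20 - N13 - N9: 3.7+5.6+3.1 = 12.4
N31 - N14 - N39 - N9: 3.6+2.1+9.8 = 15.5
Cheapest is N31 - N14 - N13 - N9 at 8.3.

8.3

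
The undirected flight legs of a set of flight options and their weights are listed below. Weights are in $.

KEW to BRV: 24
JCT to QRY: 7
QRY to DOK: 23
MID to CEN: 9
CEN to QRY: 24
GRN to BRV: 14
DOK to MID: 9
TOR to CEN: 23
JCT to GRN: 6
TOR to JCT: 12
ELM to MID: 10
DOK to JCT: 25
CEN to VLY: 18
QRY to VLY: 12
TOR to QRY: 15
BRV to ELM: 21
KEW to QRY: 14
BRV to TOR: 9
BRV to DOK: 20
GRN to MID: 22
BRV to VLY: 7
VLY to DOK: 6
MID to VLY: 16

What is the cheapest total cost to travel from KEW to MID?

Candidate routes:
KEW - QRY - VLY - MID: 14+12+16 = 42
KEW - QRY - VLY - DOK - MID: 14+12+6+9 = 41
KEW - BRV - VLY - DOK - MID: 24+7+6+9 = 46
Cheapest is KEW - QRY - VLY - DOK - MID at $41.

$41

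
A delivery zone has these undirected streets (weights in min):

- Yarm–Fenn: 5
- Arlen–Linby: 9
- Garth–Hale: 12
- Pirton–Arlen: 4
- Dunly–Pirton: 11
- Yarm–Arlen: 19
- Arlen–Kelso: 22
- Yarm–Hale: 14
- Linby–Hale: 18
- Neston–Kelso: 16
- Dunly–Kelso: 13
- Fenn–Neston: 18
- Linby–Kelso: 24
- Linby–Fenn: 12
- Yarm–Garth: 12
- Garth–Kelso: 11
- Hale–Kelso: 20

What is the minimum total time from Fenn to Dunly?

36 min

Candidate routes:
Fenn - Linby - Arlen - Pirton - Dunly: 12+9+4+11 = 36
Fenn - Yarm - Arlen - Pirton - Dunly: 5+19+4+11 = 39
Cheapest is Fenn - Linby - Arlen - Pirton - Dunly at 36 min.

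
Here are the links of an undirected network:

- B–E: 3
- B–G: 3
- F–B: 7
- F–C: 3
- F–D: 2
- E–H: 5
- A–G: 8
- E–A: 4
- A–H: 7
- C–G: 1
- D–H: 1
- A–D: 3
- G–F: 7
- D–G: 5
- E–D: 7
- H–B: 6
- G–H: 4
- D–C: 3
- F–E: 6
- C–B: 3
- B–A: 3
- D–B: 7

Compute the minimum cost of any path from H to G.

4

Candidate routes:
H–D–C–G: 1+3+1 = 5
H–D–G: 1+5 = 6
H–G: 4 = 4
Cheapest is H–G at 4.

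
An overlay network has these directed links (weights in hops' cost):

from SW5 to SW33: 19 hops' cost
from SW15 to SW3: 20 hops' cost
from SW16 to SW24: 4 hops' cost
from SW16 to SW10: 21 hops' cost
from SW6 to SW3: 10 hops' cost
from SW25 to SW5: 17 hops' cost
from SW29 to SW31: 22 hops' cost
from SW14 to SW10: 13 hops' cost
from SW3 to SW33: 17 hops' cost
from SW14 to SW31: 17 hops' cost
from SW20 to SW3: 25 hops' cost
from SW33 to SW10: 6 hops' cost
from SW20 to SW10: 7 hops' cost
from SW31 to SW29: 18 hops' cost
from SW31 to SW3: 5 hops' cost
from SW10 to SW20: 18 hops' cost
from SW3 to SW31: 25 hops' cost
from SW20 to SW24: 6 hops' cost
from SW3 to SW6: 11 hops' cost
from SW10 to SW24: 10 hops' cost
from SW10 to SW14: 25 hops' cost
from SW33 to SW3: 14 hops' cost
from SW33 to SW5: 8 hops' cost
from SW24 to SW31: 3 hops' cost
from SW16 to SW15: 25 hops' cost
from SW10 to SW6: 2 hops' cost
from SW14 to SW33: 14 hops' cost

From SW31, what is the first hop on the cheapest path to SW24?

Enumerating some paths:
SW31 - SW3 - SW33 - SW10 - SW20 - SW24: 5+17+6+18+6 = 52
SW31 - SW3 - SW33 - SW10 - SW24: 5+17+6+10 = 38
Cheapest is SW31 - SW3 - SW33 - SW10 - SW24 at 38 hops' cost.
So from SW31 the first move is to SW3.

SW3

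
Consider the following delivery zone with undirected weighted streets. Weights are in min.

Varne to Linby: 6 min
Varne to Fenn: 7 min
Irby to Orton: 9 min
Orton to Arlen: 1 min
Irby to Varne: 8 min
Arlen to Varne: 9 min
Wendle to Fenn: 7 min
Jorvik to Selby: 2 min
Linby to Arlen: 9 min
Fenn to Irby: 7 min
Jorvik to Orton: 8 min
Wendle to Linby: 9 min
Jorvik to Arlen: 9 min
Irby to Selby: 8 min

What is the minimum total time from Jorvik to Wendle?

24 min

Running Dijkstra from Jorvik:
Jorvik: 0
Selby: 2  (via Jorvik)
Orton: 8  (via Jorvik)
Arlen: 9  (via Jorvik)
Irby: 10  (via Selby)
Fenn: 17  (via Irby)
Linby: 18  (via Arlen)
Varne: 18  (via Arlen)
Wendle: 24  (via Fenn)
Shortest route: Jorvik–Selby–Irby–Fenn–Wendle = 24 min.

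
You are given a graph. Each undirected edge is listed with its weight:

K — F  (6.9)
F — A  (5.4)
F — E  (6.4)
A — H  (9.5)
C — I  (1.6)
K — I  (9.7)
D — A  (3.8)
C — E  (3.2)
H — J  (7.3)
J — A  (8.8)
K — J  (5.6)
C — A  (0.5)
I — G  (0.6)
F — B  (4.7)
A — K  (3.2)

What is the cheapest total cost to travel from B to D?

Enumerating some paths:
B–F–K–A–D: 4.7+6.9+3.2+3.8 = 18.6
B–F–A–D: 4.7+5.4+3.8 = 13.9
B–F–E–C–A–D: 4.7+6.4+3.2+0.5+3.8 = 18.6
The minimum is 13.9 via B–F–A–D.

13.9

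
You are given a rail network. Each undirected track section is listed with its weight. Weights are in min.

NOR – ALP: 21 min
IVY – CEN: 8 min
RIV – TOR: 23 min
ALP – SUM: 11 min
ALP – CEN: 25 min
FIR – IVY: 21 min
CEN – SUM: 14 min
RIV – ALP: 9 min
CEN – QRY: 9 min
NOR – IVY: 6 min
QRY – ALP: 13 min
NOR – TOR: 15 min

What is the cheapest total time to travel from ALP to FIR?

48 min

Running Dijkstra from ALP:
ALP: 0
RIV: 9  (via ALP)
SUM: 11  (via ALP)
QRY: 13  (via ALP)
NOR: 21  (via ALP)
CEN: 22  (via QRY)
IVY: 27  (via NOR)
TOR: 32  (via RIV)
FIR: 48  (via IVY)
Shortest route: ALP–NOR–IVY–FIR = 48 min.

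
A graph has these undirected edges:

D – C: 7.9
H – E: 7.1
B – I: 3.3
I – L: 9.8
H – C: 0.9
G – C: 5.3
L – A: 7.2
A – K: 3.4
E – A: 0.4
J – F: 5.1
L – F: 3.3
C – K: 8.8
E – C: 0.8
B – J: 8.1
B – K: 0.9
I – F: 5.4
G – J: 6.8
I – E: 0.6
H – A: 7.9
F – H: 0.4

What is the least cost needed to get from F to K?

Candidate routes:
F → I → B → K: 5.4+3.3+0.9 = 9.6
F → H → C → E → I → B → K: 0.4+0.9+0.8+0.6+3.3+0.9 = 6.9
F → H → C → E → A → K: 0.4+0.9+0.8+0.4+3.4 = 5.9
The minimum is 5.9 via F → H → C → E → A → K.

5.9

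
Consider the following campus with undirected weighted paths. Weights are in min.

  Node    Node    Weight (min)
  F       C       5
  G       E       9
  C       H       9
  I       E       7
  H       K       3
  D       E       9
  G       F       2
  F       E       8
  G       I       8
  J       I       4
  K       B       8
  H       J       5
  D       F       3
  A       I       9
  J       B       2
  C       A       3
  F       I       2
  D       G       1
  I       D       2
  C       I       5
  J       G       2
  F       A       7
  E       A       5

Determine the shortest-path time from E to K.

Compare a few routes:
E - I - D - G - J - H - K: 7+2+1+2+5+3 = 20
E - A - C - H - K: 5+3+9+3 = 20
E - F - G - J - H - K: 8+2+2+5+3 = 20
E - I - J - H - K: 7+4+5+3 = 19
The minimum is 19 min via E - I - J - H - K.

19 min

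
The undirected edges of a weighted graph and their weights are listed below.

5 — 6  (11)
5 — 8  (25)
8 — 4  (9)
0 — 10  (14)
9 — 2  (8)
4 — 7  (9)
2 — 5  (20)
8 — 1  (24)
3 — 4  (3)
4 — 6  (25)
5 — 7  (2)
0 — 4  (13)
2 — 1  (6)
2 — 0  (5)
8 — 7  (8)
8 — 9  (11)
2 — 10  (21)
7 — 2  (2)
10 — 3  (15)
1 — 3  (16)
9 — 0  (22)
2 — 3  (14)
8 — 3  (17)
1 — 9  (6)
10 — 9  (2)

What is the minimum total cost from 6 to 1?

21

Candidate routes:
6–5–2–1: 11+20+6 = 37
6–5–7–2–1: 11+2+2+6 = 21
6–5–7–2–9–1: 11+2+2+8+6 = 29
Cheapest is 6–5–7–2–1 at 21.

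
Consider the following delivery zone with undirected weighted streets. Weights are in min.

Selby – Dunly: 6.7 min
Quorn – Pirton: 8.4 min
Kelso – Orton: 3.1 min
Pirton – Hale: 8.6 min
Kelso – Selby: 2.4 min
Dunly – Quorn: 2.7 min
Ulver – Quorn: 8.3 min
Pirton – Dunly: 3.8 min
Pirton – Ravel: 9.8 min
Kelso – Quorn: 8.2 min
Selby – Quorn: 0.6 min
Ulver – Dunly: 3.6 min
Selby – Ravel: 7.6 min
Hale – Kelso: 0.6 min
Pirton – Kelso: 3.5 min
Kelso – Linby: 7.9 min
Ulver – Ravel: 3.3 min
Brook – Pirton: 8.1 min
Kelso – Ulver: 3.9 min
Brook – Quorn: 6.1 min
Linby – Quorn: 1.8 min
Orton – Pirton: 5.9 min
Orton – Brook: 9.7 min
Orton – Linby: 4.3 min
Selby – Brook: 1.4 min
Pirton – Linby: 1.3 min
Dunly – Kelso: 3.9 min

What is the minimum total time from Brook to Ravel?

Settle nodes by increasing distance from Brook:
Brook: 0
Selby: 1.4  (via Brook)
Quorn: 2  (via Selby)
Kelso: 3.8  (via Selby)
Linby: 3.8  (via Quorn)
Hale: 4.4  (via Kelso)
Dunly: 4.7  (via Quorn)
Pirton: 5.1  (via Linby)
Orton: 6.9  (via Kelso)
Ulver: 7.7  (via Kelso)
Ravel: 9  (via Selby)
Shortest route: Brook → Selby → Ravel = 9 min.

9 min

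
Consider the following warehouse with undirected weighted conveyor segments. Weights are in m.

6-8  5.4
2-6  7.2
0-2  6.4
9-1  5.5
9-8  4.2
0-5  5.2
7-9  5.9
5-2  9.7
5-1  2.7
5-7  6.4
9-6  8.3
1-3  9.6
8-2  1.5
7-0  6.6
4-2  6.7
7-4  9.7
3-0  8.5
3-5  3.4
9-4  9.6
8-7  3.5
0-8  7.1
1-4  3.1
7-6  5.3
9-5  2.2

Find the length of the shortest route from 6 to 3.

Compare a few routes:
6–9–5–3: 8.3+2.2+3.4 = 13.9
6–8–9–5–3: 5.4+4.2+2.2+3.4 = 15.2
6–7–9–5–3: 5.3+5.9+2.2+3.4 = 16.8
6–7–5–3: 5.3+6.4+3.4 = 15.1
Cheapest is 6–9–5–3 at 13.9 m.

13.9 m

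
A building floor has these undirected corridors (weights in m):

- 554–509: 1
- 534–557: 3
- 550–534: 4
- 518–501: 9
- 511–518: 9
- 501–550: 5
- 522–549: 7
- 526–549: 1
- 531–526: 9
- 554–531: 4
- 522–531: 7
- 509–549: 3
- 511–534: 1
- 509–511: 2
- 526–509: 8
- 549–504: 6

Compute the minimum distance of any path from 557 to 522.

16 m

Running Dijkstra from 557:
557: 0
534: 3  (via 557)
511: 4  (via 534)
509: 6  (via 511)
550: 7  (via 534)
554: 7  (via 509)
549: 9  (via 509)
526: 10  (via 549)
531: 11  (via 554)
501: 12  (via 550)
518: 13  (via 511)
504: 15  (via 549)
522: 16  (via 549)
Shortest route: 557–534–511–509–549–522 = 16 m.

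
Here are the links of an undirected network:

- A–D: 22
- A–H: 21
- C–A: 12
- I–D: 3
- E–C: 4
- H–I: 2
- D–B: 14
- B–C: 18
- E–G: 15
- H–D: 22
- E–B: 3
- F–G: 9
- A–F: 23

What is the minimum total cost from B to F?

27

Running Dijkstra from B:
B: 0
E: 3  (via B)
C: 7  (via E)
D: 14  (via B)
I: 17  (via D)
G: 18  (via E)
A: 19  (via C)
H: 19  (via I)
F: 27  (via G)
Shortest route: B → E → G → F = 27.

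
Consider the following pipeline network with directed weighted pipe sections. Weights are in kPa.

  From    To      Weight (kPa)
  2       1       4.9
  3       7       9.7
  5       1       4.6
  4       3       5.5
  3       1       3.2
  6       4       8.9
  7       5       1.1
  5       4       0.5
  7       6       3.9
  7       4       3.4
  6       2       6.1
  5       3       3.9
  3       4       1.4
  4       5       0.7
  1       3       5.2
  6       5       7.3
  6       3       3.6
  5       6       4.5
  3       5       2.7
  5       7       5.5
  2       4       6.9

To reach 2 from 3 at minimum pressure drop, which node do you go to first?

Candidate routes:
3–4–5–7–6–2: 1.4+0.7+5.5+3.9+6.1 = 17.6
3–5–7–6–2: 2.7+5.5+3.9+6.1 = 18.2
3–5–6–2: 2.7+4.5+6.1 = 13.3
3–4–5–6–2: 1.4+0.7+4.5+6.1 = 12.7
The minimum is 12.7 kPa via 3–4–5–6–2.
So from 3 the first move is to 4.

4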